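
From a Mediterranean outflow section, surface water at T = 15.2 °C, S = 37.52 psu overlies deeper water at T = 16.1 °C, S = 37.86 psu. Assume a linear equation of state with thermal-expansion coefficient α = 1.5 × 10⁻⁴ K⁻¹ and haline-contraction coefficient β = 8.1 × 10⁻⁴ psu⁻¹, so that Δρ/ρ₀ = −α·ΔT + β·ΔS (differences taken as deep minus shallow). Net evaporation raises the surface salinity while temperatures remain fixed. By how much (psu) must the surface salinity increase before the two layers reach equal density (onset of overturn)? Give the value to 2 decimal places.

0.17 psu

Neutral buoyancy requires −α(T_deep − T_surf) + β(S_deep − S_surf′) = 0.
S_surf′ = S_deep − (α/β)·ΔT = 37.86 − (1.5 × 10⁻⁴/8.1 × 10⁻⁴)·(+0.9) = 37.6933 psu.
Increase required: 37.6933 − 37.52 = 0.1733 psu.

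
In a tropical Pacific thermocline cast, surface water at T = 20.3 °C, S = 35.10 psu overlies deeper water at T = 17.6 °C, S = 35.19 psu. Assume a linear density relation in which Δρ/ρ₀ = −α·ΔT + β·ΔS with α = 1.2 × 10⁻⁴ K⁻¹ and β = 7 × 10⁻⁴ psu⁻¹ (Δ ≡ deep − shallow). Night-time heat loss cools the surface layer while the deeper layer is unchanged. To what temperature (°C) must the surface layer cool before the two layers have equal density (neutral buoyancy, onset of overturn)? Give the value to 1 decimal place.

Neutral buoyancy requires Δρ = 0, i.e. −α(T_deep − T_surf′) + β(S_deep − S_surf) = 0.
T_surf′ = T_deep − (β/α)·ΔS = 17.6 − (7 × 10⁻⁴/1.2 × 10⁻⁴)·(+0.09) = 17.075 °C.
Cooling required: 20.3 − (17.075) = 3.225 °C.

17.1 °C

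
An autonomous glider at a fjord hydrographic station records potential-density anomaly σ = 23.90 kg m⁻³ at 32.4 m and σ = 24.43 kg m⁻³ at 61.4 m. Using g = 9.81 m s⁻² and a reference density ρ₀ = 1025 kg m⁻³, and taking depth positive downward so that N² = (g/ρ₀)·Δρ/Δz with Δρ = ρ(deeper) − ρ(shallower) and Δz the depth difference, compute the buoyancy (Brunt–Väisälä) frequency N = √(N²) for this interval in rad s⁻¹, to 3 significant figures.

0.0132 rad s⁻¹

Δρ = 1024.43 − 1023.90 = 0.53 kg m⁻³ over Δz = 61.4 − 32.4 = 29 m.
N² = (9.81/1025) × (0.53/29) = 1.7491 × 10⁻⁴ s⁻².
N = √(1.7491 × 10⁻⁴) = 0.013225 rad s⁻¹ ≈ 0.0132 rad s⁻¹.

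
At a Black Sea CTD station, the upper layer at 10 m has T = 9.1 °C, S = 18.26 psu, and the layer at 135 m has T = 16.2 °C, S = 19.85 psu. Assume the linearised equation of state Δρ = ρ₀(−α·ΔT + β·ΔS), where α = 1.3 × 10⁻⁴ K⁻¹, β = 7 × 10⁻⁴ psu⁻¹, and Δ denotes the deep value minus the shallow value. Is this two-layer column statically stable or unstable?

ΔT = 16.2 − 9.1 = +7.1 K and ΔS = 19.85 − 18.26 = +1.59 psu (deep − shallow).
−αΔT = -9.23 × 10⁻⁴; βΔS = 1.113 × 10⁻³; sum Δρ/ρ₀ = 1.90 × 10⁻⁴.
Δρ/ρ₀ > 0, so Δρ > 0: deeper water is denser → statically stable.

stable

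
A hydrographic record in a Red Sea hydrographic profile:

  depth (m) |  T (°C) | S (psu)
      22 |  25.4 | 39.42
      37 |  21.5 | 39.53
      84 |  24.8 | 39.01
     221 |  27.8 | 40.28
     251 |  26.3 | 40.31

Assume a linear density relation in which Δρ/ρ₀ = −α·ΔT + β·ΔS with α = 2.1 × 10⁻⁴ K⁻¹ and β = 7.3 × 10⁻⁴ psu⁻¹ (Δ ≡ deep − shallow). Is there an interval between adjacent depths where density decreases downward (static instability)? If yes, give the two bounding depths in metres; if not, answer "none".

37–84 m

Evaluate Δρ/ρ₀ = −αΔT + βΔS across each adjacent pair:
  22–37 m: −αΔT+βΔS = −(2.1 × 10⁻⁴)(-3.9)+(7.3 × 10⁻⁴)(+0.11) = 9.0 × 10⁻⁴ → stable
  37–84 m: −αΔT+βΔS = −(2.1 × 10⁻⁴)(+3.3)+(7.3 × 10⁻⁴)(-0.52) = -1.1 × 10⁻³ → UNSTABLE
  84–221 m: −αΔT+βΔS = −(2.1 × 10⁻⁴)(+3.0)+(7.3 × 10⁻⁴)(+1.27) = 3.0 × 10⁻⁴ → stable
  221–251 m: −αΔT+βΔS = −(2.1 × 10⁻⁴)(-1.5)+(7.3 × 10⁻⁴)(+0.03) = 3.4 × 10⁻⁴ → stable
The 37–84 m interval has Δρ < 0: lighter water underlies denser water.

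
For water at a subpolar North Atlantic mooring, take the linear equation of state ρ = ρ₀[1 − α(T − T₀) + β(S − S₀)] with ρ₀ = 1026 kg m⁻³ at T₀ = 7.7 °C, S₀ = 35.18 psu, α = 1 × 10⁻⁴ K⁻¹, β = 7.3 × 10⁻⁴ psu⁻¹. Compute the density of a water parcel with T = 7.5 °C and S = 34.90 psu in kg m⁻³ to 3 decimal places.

1025.811 kg m⁻³

T − T₀ = -0.2 K, S − S₀ = -0.28 psu.
Bracket = 1 − α·(-0.2) + β·(-0.28) = 1 + (-1.844 × 10⁻⁴) = 0.9998156.
ρ = 1026 × 0.9998156 = 1025.811 kg m⁻³.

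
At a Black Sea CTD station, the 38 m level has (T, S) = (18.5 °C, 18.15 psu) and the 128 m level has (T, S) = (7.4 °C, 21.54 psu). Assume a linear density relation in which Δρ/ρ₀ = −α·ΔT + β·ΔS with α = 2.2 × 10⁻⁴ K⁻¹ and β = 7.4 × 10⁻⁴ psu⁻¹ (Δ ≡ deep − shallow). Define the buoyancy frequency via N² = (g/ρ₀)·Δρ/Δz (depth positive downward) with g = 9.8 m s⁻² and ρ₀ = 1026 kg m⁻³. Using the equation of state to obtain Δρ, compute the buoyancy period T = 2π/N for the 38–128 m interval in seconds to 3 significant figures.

ΔT = -11.1 K, ΔS = +3.39 psu (deep − shallow).
Δρ/ρ₀ = −αΔT + βΔS = 2.442 × 10⁻³ + 2.5086 × 10⁻³ = 4.9506 × 10⁻³, so Δρ ≈ 5.079 kg m⁻³.
N² = (g/ρ₀)·Δρ/Δz = g·(Δρ/ρ₀)/Δz = 9.8 × 4.9506 × 10⁻³ / 90 = 5.3907 × 10⁻⁴ s⁻².
N = √(5.3907 × 10⁻⁴) = 0.023218 rad s⁻¹ → T = 2π/N = 270.62 s ≈ 271 s.

271 s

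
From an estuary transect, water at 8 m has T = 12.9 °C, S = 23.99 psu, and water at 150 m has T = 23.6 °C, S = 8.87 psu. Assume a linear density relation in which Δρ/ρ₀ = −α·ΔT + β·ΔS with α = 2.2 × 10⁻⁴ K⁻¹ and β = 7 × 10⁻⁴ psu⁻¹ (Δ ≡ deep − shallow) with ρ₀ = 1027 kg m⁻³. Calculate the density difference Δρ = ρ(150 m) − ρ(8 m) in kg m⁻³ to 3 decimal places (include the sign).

ΔT = +10.7 K, ΔS = -15.12 psu (deep − shallow).
Δρ/ρ₀ = −(2.2 × 10⁻⁴)(+10.7) + (7 × 10⁻⁴)(-15.12) = -0.012938.
Δρ = 1027 × (-0.012938) = -13.287 kg m⁻³.
Negative Δρ: lighter below, statically unstable.

-13.287 kg m⁻³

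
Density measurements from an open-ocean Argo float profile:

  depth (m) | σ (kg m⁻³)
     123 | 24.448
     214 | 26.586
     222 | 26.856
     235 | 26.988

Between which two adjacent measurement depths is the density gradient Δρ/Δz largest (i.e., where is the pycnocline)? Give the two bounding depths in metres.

Compute the density gradient over each adjacent pair:
  123–214 m: Δρ/Δz = 2.138/91 = 0.023 kg m⁻⁴
  214–222 m: Δρ/Δz = 0.270/8 = 0.034 kg m⁻⁴
  222–235 m: Δρ/Δz = 0.132/13 = 0.010 kg m⁻⁴
The largest gradient is in the 214–222 m interval — the pycnocline.

214–222 m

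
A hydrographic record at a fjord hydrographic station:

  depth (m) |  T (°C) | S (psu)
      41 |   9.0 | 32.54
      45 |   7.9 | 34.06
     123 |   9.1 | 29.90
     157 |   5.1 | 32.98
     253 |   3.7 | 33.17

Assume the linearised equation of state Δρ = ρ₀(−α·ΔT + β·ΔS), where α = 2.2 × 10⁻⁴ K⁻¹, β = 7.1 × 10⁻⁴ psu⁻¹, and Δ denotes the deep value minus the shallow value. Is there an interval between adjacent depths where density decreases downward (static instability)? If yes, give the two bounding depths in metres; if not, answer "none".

45–123 m

Evaluate Δρ/ρ₀ = −αΔT + βΔS across each adjacent pair:
  41–45 m: −αΔT+βΔS = −(2.2 × 10⁻⁴)(-1.1)+(7.1 × 10⁻⁴)(+1.52) = 1.3 × 10⁻³ → stable
  45–123 m: −αΔT+βΔS = −(2.2 × 10⁻⁴)(+1.2)+(7.1 × 10⁻⁴)(-4.16) = -3.2 × 10⁻³ → UNSTABLE
  123–157 m: −αΔT+βΔS = −(2.2 × 10⁻⁴)(-4.0)+(7.1 × 10⁻⁴)(+3.08) = 3.1 × 10⁻³ → stable
  157–253 m: −αΔT+βΔS = −(2.2 × 10⁻⁴)(-1.4)+(7.1 × 10⁻⁴)(+0.19) = 4.4 × 10⁻⁴ → stable
The 45–123 m interval has Δρ < 0: lighter water underlies denser water.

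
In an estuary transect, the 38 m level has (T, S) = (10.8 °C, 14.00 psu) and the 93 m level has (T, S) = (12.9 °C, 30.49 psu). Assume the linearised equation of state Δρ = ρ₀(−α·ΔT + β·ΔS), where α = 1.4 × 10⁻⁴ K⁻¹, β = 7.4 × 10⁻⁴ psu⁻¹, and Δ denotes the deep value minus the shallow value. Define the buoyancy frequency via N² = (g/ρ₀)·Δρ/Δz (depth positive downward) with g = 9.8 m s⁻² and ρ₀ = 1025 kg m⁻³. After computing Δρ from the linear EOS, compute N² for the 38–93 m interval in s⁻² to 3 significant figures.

ΔT = +2.1 K, ΔS = +16.49 psu (deep − shallow).
Δρ/ρ₀ = −αΔT + βΔS = -2.94 × 10⁻⁴ + 0.0122026 = 0.0119086, so Δρ ≈ 12.21 kg m⁻³.
N² = (g/ρ₀)·Δρ/Δz = g·(Δρ/ρ₀)/Δz = 9.8 × 0.0119086 / 55 = 2.1219 × 10⁻³ s⁻² ≈ 2.12 × 10⁻³ s⁻².

2.12 × 10⁻³ s⁻²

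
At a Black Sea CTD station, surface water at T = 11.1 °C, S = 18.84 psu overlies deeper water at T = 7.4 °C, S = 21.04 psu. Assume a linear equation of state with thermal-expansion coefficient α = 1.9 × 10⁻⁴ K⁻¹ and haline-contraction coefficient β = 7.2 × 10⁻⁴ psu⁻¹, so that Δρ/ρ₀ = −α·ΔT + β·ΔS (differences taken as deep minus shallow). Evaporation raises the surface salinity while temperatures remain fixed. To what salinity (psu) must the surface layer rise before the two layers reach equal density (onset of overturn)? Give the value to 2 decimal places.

Neutral buoyancy requires −α(T_deep − T_surf) + β(S_deep − S_surf′) = 0.
S_surf′ = S_deep − (α/β)·ΔT = 21.04 − (1.9 × 10⁻⁴/7.2 × 10⁻⁴)·(-3.7) = 22.0164 psu.
Increase required: 22.0164 − 18.84 = 3.1764 psu.

22.02 psu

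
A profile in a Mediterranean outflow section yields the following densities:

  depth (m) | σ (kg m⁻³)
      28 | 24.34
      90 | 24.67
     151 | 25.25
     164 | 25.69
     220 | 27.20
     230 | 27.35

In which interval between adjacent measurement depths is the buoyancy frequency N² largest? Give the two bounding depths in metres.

Compute the density gradient over each adjacent pair:
  28–90 m: Δρ/Δz = 0.33/62 = 5.3 × 10⁻³ kg m⁻⁴
  90–151 m: Δρ/Δz = 0.58/61 = 9.5 × 10⁻³ kg m⁻⁴
  151–164 m: Δρ/Δz = 0.44/13 = 0.034 kg m⁻⁴
  164–220 m: Δρ/Δz = 1.51/56 = 0.027 kg m⁻⁴
  220–230 m: Δρ/Δz = 0.15/10 = 0.015 kg m⁻⁴
The largest gradient is in the 151–164 m interval — the pycnocline.

151–164 m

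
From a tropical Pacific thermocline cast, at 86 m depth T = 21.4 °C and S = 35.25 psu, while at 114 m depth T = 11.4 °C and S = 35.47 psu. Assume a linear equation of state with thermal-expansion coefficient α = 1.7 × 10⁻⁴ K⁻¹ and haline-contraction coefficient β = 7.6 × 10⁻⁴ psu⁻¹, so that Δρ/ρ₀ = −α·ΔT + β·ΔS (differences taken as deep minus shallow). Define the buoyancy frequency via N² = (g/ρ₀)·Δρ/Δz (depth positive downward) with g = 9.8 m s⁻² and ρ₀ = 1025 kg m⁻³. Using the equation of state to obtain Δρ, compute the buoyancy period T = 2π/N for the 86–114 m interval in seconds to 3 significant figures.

ΔT = -10.0 K, ΔS = +0.22 psu (deep − shallow).
Δρ/ρ₀ = −αΔT + βΔS = 1.70 × 10⁻³ + 1.672 × 10⁻⁴ = 1.8672 × 10⁻³, so Δρ ≈ 1.914 kg m⁻³.
N² = (g/ρ₀)·Δρ/Δz = g·(Δρ/ρ₀)/Δz = 9.8 × 1.8672 × 10⁻³ / 28 = 6.5352 × 10⁻⁴ s⁻².
N = √(6.5352 × 10⁻⁴) = 0.025564 rad s⁻¹ → T = 2π/N = 245.78 s ≈ 246 s.

246 s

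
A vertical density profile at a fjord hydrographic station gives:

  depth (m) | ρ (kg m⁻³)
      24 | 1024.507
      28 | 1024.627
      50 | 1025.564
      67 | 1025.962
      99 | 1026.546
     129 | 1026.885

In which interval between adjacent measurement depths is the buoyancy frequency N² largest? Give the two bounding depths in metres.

28–50 m

Compute the density gradient over each adjacent pair:
  24–28 m: Δρ/Δz = 0.120/4 = 0.030 kg m⁻⁴
  28–50 m: Δρ/Δz = 0.937/22 = 0.043 kg m⁻⁴
  50–67 m: Δρ/Δz = 0.398/17 = 0.023 kg m⁻⁴
  67–99 m: Δρ/Δz = 0.584/32 = 0.018 kg m⁻⁴
  99–129 m: Δρ/Δz = 0.339/30 = 0.011 kg m⁻⁴
The largest gradient is in the 28–50 m interval — the pycnocline.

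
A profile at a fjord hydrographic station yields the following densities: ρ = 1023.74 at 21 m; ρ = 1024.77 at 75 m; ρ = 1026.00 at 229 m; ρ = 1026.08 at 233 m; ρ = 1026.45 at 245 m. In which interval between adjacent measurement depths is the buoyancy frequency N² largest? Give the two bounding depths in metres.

233–245 m

Compute the density gradient over each adjacent pair:
  21–75 m: Δρ/Δz = 1.03/54 = 0.019 kg m⁻⁴
  75–229 m: Δρ/Δz = 1.23/154 = 8.0 × 10⁻³ kg m⁻⁴
  229–233 m: Δρ/Δz = 0.08/4 = 0.020 kg m⁻⁴
  233–245 m: Δρ/Δz = 0.37/12 = 0.031 kg m⁻⁴
The largest gradient is in the 233–245 m interval — the pycnocline.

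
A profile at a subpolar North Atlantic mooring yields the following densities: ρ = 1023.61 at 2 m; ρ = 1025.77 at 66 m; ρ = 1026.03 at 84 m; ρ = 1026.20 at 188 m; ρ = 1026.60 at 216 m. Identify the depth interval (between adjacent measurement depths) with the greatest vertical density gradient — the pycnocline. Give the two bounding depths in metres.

Compute the density gradient over each adjacent pair:
  2–66 m: Δρ/Δz = 2.16/64 = 0.034 kg m⁻⁴
  66–84 m: Δρ/Δz = 0.26/18 = 0.014 kg m⁻⁴
  84–188 m: Δρ/Δz = 0.17/104 = 1.6 × 10⁻³ kg m⁻⁴
  188–216 m: Δρ/Δz = 0.40/28 = 0.014 kg m⁻⁴
The largest gradient is in the 2–66 m interval — the pycnocline.

2–66 m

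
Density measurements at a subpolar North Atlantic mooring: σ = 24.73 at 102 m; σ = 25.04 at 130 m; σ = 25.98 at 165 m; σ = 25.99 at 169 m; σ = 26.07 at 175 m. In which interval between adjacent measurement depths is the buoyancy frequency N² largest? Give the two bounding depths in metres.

Compute the density gradient over each adjacent pair:
  102–130 m: Δρ/Δz = 0.31/28 = 0.011 kg m⁻⁴
  130–165 m: Δρ/Δz = 0.94/35 = 0.027 kg m⁻⁴
  165–169 m: Δρ/Δz = 0.01/4 = 2.5 × 10⁻³ kg m⁻⁴
  169–175 m: Δρ/Δz = 0.08/6 = 0.013 kg m⁻⁴
The largest gradient is in the 130–165 m interval — the pycnocline.

130–165 m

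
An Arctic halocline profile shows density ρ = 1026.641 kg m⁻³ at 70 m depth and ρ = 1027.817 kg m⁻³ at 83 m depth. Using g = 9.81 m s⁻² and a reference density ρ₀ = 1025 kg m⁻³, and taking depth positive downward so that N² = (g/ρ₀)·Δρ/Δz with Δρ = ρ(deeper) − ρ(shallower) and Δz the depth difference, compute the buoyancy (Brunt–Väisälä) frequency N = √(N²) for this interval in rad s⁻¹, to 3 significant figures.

0.0294 rad s⁻¹

Δρ = 1027.817 − 1026.641 = 1.176 kg m⁻³ over Δz = 83 − 70 = 13 m.
N² = (9.81/1025) × (1.176/13) = 8.6578 × 10⁻⁴ s⁻².
N = √(8.6578 × 10⁻⁴) = 0.029424 rad s⁻¹ ≈ 0.0294 rad s⁻¹.
A positive N² confirms static stability across the interval.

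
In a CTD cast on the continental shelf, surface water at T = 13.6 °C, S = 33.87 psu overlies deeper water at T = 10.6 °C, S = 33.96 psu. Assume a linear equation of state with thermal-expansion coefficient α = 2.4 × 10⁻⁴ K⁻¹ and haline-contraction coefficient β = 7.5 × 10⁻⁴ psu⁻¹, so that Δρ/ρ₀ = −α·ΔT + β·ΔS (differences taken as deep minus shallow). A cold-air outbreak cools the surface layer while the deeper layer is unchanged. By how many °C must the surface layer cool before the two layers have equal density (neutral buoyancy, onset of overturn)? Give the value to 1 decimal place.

Neutral buoyancy requires Δρ = 0, i.e. −α(T_deep − T_surf′) + β(S_deep − S_surf) = 0.
T_surf′ = T_deep − (β/α)·ΔS = 10.6 − (7.5 × 10⁻⁴/2.4 × 10⁻⁴)·(+0.09) = 10.319 °C.
Cooling required: 13.6 − (10.319) = 3.281 °C.

3.3 °C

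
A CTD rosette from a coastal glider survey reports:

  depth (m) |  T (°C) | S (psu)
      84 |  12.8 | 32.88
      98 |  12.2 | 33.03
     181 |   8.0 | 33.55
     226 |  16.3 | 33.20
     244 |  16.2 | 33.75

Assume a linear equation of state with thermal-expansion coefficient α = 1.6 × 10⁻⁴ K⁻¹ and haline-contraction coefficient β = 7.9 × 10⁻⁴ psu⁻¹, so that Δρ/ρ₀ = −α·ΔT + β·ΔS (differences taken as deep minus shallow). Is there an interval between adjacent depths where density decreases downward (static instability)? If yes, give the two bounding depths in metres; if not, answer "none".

181–226 m

Evaluate Δρ/ρ₀ = −αΔT + βΔS across each adjacent pair:
  84–98 m: −αΔT+βΔS = −(1.6 × 10⁻⁴)(-0.6)+(7.9 × 10⁻⁴)(+0.15) = 2.1 × 10⁻⁴ → stable
  98–181 m: −αΔT+βΔS = −(1.6 × 10⁻⁴)(-4.2)+(7.9 × 10⁻⁴)(+0.52) = 1.1 × 10⁻³ → stable
  181–226 m: −αΔT+βΔS = −(1.6 × 10⁻⁴)(+8.3)+(7.9 × 10⁻⁴)(-0.35) = -1.6 × 10⁻³ → UNSTABLE
  226–244 m: −αΔT+βΔS = −(1.6 × 10⁻⁴)(-0.1)+(7.9 × 10⁻⁴)(+0.55) = 4.5 × 10⁻⁴ → stable
The 181–226 m interval has Δρ < 0: lighter water underlies denser water.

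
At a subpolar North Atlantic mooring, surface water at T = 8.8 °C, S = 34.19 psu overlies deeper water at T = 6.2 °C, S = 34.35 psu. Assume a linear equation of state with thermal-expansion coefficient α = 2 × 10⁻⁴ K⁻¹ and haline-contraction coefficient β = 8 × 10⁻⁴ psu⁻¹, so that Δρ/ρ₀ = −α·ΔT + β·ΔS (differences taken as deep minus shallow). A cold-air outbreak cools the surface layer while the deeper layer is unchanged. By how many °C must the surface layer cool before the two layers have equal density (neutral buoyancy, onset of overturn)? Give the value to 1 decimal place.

3.2 °C

Neutral buoyancy requires Δρ = 0, i.e. −α(T_deep − T_surf′) + β(S_deep − S_surf) = 0.
T_surf′ = T_deep − (β/α)·ΔS = 6.2 − (8 × 10⁻⁴/2 × 10⁻⁴)·(+0.16) = 5.560 °C.
Cooling required: 8.8 − (5.560) = 3.240 °C.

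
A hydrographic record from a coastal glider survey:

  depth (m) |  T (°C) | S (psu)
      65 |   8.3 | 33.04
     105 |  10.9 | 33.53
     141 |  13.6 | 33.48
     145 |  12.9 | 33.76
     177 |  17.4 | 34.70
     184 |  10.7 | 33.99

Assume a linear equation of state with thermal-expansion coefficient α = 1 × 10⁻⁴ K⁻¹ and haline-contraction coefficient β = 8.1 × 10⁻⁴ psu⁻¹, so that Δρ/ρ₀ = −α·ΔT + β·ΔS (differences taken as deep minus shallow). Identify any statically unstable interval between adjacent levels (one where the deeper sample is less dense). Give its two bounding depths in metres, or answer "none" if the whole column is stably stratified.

Evaluate Δρ/ρ₀ = −αΔT + βΔS across each adjacent pair:
  65–105 m: −αΔT+βΔS = −(1 × 10⁻⁴)(+2.6)+(8.1 × 10⁻⁴)(+0.49) = 1.4 × 10⁻⁴ → stable
  105–141 m: −αΔT+βΔS = −(1 × 10⁻⁴)(+2.7)+(8.1 × 10⁻⁴)(-0.05) = -3.1 × 10⁻⁴ → UNSTABLE
  141–145 m: −αΔT+βΔS = −(1 × 10⁻⁴)(-0.7)+(8.1 × 10⁻⁴)(+0.28) = 3.0 × 10⁻⁴ → stable
  145–177 m: −αΔT+βΔS = −(1 × 10⁻⁴)(+4.5)+(8.1 × 10⁻⁴)(+0.94) = 3.1 × 10⁻⁴ → stable
  177–184 m: −αΔT+βΔS = −(1 × 10⁻⁴)(-6.7)+(8.1 × 10⁻⁴)(-0.71) = 9.5 × 10⁻⁵ → stable
The 105–141 m interval has Δρ < 0: lighter water underlies denser water.

105–141 m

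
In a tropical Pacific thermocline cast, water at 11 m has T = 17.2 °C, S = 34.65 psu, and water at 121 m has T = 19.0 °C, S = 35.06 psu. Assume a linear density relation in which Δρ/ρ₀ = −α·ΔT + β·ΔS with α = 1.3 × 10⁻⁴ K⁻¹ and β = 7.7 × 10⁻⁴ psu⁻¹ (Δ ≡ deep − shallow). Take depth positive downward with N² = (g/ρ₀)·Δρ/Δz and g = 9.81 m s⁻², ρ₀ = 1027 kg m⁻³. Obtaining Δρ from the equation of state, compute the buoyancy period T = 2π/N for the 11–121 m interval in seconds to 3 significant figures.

ΔT = +1.8 K, ΔS = +0.41 psu (deep − shallow).
Δρ/ρ₀ = −αΔT + βΔS = -2.34 × 10⁻⁴ + 3.157 × 10⁻⁴ = 8.17 × 10⁻⁵, so Δρ ≈ 0.08391 kg m⁻³.
N² = (g/ρ₀)·Δρ/Δz = g·(Δρ/ρ₀)/Δz = 9.81 × 8.17 × 10⁻⁵ / 110 = 7.2862 × 10⁻⁶ s⁻².
N = √(7.2862 × 10⁻⁶) = 2.6993 × 10⁻³ rad s⁻¹ → T = 2π/N = 2.3277 × 10³ s ≈ 2.33 × 10³ s.

2.33 × 10³ s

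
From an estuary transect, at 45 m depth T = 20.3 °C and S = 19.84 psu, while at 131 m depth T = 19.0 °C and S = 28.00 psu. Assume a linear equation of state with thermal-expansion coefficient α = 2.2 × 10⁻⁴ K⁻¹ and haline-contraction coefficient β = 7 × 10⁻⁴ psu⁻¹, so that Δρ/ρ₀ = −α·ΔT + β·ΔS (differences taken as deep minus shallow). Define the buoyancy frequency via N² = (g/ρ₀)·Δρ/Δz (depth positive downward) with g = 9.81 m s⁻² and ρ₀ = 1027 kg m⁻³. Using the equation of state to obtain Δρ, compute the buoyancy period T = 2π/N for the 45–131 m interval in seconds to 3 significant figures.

ΔT = -1.3 K, ΔS = +8.16 psu (deep − shallow).
Δρ/ρ₀ = −αΔT + βΔS = 2.86 × 10⁻⁴ + 5.712 × 10⁻³ = 5.998 × 10⁻³, so Δρ ≈ 6.160 kg m⁻³.
N² = (g/ρ₀)·Δρ/Δz = g·(Δρ/ρ₀)/Δz = 9.81 × 5.998 × 10⁻³ / 86 = 6.8419 × 10⁻⁴ s⁻².
N = √(6.8419 × 10⁻⁴) = 0.026157 rad s⁻¹ → T = 2π/N = 240.21 s ≈ 240 s.

240 s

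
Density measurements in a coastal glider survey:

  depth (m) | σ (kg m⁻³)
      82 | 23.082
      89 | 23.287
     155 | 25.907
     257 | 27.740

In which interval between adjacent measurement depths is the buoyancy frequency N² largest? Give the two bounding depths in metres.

89–155 m

Compute the density gradient over each adjacent pair:
  82–89 m: Δρ/Δz = 0.205/7 = 0.029 kg m⁻⁴
  89–155 m: Δρ/Δz = 2.620/66 = 0.040 kg m⁻⁴
  155–257 m: Δρ/Δz = 1.833/102 = 0.018 kg m⁻⁴
The largest gradient is in the 89–155 m interval — the pycnocline.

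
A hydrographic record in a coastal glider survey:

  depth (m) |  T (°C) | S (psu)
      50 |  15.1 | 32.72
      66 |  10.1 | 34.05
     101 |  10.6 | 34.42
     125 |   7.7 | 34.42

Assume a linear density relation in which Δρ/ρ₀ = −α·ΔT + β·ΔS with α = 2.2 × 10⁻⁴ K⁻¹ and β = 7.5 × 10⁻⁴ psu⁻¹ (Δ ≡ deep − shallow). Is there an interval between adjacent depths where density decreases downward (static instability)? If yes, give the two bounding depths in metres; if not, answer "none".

Evaluate Δρ/ρ₀ = −αΔT + βΔS across each adjacent pair:
  50–66 m: −αΔT+βΔS = −(2.2 × 10⁻⁴)(-5.0)+(7.5 × 10⁻⁴)(+1.33) = 2.1 × 10⁻³ → stable
  66–101 m: −αΔT+βΔS = −(2.2 × 10⁻⁴)(+0.5)+(7.5 × 10⁻⁴)(+0.37) = 1.7 × 10⁻⁴ → stable
  101–125 m: −αΔT+βΔS = −(2.2 × 10⁻⁴)(-2.9)+(7.5 × 10⁻⁴)(+0.00) = 6.4 × 10⁻⁴ → stable
Every interval has Δρ > 0: the column is stably stratified throughout.

none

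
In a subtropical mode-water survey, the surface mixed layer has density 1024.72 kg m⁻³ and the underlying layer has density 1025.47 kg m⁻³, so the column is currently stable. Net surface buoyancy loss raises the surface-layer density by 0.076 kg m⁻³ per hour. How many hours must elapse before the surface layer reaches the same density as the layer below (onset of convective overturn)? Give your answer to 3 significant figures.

Density deficit of the surface layer: 1025.47 − 1024.72 = 0.75 kg m⁻³.
Required change = 0.75 / 0.076 = 9.87 hours.

9.87 hours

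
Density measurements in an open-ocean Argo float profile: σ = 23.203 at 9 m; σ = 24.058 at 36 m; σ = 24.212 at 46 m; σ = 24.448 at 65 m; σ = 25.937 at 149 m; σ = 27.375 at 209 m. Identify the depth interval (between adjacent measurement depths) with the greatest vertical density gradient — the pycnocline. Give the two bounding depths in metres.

9–36 m

Compute the density gradient over each adjacent pair:
  9–36 m: Δρ/Δz = 0.855/27 = 0.032 kg m⁻⁴
  36–46 m: Δρ/Δz = 0.154/10 = 0.015 kg m⁻⁴
  46–65 m: Δρ/Δz = 0.236/19 = 0.012 kg m⁻⁴
  65–149 m: Δρ/Δz = 1.489/84 = 0.018 kg m⁻⁴
  149–209 m: Δρ/Δz = 1.438/60 = 0.024 kg m⁻⁴
The largest gradient is in the 9–36 m interval — the pycnocline.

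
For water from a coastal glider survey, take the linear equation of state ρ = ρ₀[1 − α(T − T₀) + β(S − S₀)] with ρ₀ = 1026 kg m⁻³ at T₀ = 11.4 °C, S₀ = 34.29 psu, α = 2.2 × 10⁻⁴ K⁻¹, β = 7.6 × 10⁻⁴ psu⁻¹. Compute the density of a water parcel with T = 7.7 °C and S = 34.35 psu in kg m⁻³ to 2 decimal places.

1026.88 kg m⁻³

T − T₀ = -3.7 K, S − S₀ = +0.06 psu.
Bracket = 1 − α·(-3.7) + β·(+0.06) = 1 + (8.596 × 10⁻⁴) = 1.0008596.
ρ = 1026 × 1.0008596 = 1026.88 kg m⁻³.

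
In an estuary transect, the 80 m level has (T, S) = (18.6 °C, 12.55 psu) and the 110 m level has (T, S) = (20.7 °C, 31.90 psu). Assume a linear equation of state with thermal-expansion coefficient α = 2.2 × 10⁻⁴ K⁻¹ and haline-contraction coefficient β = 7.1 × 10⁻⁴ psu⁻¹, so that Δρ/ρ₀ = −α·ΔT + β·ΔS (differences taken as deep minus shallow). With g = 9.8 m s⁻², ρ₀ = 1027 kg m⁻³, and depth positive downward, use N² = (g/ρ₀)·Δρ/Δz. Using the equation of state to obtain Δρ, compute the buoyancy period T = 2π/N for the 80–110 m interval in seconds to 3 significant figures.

95.4 s

ΔT = +2.1 K, ΔS = +19.35 psu (deep − shallow).
Δρ/ρ₀ = −αΔT + βΔS = -4.62 × 10⁻⁴ + 0.0137385 = 0.0132765, so Δρ ≈ 13.63 kg m⁻³.
N² = (g/ρ₀)·Δρ/Δz = g·(Δρ/ρ₀)/Δz = 9.8 × 0.0132765 / 30 = 4.3370 × 10⁻³ s⁻².
N = √(4.3370 × 10⁻³) = 0.065856 rad s⁻¹ → T = 2π/N = 95.408 s ≈ 95.4 s.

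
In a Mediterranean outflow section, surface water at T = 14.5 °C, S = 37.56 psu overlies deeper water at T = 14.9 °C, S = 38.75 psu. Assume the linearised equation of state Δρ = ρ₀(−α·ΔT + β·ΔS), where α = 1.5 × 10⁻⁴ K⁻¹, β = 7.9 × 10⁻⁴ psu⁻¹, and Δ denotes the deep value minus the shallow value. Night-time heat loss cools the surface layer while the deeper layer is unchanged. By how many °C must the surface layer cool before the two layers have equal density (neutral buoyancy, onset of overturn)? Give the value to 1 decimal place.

Neutral buoyancy requires Δρ = 0, i.e. −α(T_deep − T_surf′) + β(S_deep − S_surf) = 0.
T_surf′ = T_deep − (β/α)·ΔS = 14.9 − (7.9 × 10⁻⁴/1.5 × 10⁻⁴)·(+1.19) = 8.633 °C.
Cooling required: 14.5 − (8.633) = 5.867 °C.

5.9 °C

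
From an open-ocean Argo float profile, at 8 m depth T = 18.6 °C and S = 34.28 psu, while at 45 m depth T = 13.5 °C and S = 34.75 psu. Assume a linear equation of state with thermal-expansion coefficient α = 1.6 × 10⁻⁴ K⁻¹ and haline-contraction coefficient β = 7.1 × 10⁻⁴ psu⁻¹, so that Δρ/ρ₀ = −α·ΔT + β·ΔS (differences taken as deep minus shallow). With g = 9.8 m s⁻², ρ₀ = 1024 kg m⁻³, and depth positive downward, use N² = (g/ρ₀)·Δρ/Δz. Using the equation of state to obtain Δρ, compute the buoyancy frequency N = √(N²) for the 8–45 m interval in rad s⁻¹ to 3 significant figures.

0.0175 rad s⁻¹

ΔT = -5.1 K, ΔS = +0.47 psu (deep − shallow).
Δρ/ρ₀ = −αΔT + βΔS = 8.16 × 10⁻⁴ + 3.337 × 10⁻⁴ = 1.1497 × 10⁻³, so Δρ ≈ 1.177 kg m⁻³.
N² = (g/ρ₀)·Δρ/Δz = g·(Δρ/ρ₀)/Δz = 9.8 × 1.1497 × 10⁻³ / 37 = 3.0452 × 10⁻⁴ s⁻².
N = √(3.0452 × 10⁻⁴) = 0.017451 rad s⁻¹ ≈ 0.0175 rad s⁻¹.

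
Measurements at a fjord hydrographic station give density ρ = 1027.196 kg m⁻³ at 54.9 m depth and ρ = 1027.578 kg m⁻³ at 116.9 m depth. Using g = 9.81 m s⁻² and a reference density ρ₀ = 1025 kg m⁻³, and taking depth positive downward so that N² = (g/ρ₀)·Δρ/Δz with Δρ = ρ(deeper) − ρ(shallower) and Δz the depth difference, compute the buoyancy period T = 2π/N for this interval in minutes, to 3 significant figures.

13.6 min

Δρ = 1027.578 − 1027.196 = 0.382 kg m⁻³ over Δz = 116.9 − 54.9 = 62 m.
N² = (9.81/1025) × (0.382/62) = 5.8968 × 10⁻⁵ s⁻².
N = √(5.8968 × 10⁻⁵) = 7.6791 × 10⁻³ rad s⁻¹, so T = 2π/N = 818.22 s = 13.637 min ≈ 13.6 min.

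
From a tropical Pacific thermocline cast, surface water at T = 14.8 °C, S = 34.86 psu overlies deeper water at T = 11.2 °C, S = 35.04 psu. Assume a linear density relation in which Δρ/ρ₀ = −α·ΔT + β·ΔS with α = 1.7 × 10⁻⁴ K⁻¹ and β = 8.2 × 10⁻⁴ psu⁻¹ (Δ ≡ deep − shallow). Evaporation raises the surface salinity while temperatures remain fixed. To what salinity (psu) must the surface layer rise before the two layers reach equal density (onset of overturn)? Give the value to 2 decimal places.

Neutral buoyancy requires −α(T_deep − T_surf) + β(S_deep − S_surf′) = 0.
S_surf′ = S_deep − (α/β)·ΔT = 35.04 − (1.7 × 10⁻⁴/8.2 × 10⁻⁴)·(-3.6) = 35.7863 psu.
Increase required: 35.7863 − 34.86 = 0.9263 psu.

35.79 psu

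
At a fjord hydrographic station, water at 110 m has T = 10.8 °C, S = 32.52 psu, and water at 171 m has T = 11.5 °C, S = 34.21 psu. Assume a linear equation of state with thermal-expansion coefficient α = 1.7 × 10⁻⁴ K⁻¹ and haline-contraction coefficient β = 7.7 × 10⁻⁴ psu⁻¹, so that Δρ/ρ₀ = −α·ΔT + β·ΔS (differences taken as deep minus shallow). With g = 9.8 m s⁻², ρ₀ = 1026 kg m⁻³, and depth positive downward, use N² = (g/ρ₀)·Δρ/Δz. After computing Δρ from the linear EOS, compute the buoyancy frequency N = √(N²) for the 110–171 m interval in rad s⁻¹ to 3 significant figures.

0.0138 rad s⁻¹

ΔT = +0.7 K, ΔS = +1.69 psu (deep − shallow).
Δρ/ρ₀ = −αΔT + βΔS = -1.19 × 10⁻⁴ + 1.3013 × 10⁻³ = 1.1823 × 10⁻³, so Δρ ≈ 1.213 kg m⁻³.
N² = (g/ρ₀)·Δρ/Δz = g·(Δρ/ρ₀)/Δz = 9.8 × 1.1823 × 10⁻³ / 61 = 1.8994 × 10⁻⁴ s⁻².
N = √(1.8994 × 10⁻⁴) = 0.013782 rad s⁻¹ ≈ 0.0138 rad s⁻¹.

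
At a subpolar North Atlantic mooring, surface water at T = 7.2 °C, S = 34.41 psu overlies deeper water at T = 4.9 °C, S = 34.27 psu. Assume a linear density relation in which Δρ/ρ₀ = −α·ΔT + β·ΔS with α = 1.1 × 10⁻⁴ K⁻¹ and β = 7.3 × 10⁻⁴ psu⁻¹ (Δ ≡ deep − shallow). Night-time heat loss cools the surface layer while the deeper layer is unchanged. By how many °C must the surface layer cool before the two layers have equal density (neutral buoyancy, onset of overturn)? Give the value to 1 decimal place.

Neutral buoyancy requires Δρ = 0, i.e. −α(T_deep − T_surf′) + β(S_deep − S_surf) = 0.
T_surf′ = T_deep − (β/α)·ΔS = 4.9 − (7.3 × 10⁻⁴/1.1 × 10⁻⁴)·(-0.14) = 5.829 °C.
Cooling required: 7.2 − (5.829) = 1.371 °C.

1.4 °C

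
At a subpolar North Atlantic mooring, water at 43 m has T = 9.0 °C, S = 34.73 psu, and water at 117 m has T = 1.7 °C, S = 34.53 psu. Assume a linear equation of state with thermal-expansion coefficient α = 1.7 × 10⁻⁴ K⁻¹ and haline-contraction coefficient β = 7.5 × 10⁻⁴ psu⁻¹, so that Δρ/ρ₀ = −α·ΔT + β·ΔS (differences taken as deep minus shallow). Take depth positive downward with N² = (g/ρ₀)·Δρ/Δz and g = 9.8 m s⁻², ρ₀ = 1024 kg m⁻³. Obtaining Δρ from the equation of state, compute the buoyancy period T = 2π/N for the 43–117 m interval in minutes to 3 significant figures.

ΔT = -7.3 K, ΔS = -0.20 psu (deep − shallow).
Δρ/ρ₀ = −αΔT + βΔS = 1.241 × 10⁻³ − 1.50 × 10⁻⁴ = 1.091 × 10⁻³, so Δρ ≈ 1.117 kg m⁻³.
N² = (g/ρ₀)·Δρ/Δz = g·(Δρ/ρ₀)/Δz = 9.8 × 1.091 × 10⁻³ / 74 = 1.4448 × 10⁻⁴ s⁻².
N = √(1.4448 × 10⁻⁴) = 0.012020 rad s⁻¹ → T = 2π/N = 522.73 s = 8.7122 min ≈ 8.71 min.

8.71 min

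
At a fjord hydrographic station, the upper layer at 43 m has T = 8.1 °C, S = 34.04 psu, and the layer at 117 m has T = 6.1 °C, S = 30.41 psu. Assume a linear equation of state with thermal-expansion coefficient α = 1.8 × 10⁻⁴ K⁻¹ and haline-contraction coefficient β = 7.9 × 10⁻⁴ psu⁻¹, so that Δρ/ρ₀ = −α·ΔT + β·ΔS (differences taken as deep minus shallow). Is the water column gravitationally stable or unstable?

unstable

ΔT = 6.1 − 8.1 = -2.0 K and ΔS = 30.41 − 34.04 = -3.63 psu (deep − shallow).
−αΔT = 3.60 × 10⁻⁴; βΔS = -2.8677 × 10⁻³; sum Δρ/ρ₀ = -2.5077 × 10⁻³.
Δρ/ρ₀ < 0, so Δρ < 0: deeper water is lighter → statically unstable; the column would overturn.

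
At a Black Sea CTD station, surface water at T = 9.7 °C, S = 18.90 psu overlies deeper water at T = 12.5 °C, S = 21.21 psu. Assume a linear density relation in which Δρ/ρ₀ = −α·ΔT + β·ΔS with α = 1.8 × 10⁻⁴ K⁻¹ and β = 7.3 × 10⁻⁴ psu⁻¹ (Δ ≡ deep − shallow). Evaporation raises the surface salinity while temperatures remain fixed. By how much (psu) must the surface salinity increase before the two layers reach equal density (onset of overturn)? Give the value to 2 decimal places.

Neutral buoyancy requires −α(T_deep − T_surf) + β(S_deep − S_surf′) = 0.
S_surf′ = S_deep − (α/β)·ΔT = 21.21 − (1.8 × 10⁻⁴/7.3 × 10⁻⁴)·(+2.8) = 20.5196 psu.
Increase required: 20.5196 − 18.90 = 1.6196 psu.

1.62 psu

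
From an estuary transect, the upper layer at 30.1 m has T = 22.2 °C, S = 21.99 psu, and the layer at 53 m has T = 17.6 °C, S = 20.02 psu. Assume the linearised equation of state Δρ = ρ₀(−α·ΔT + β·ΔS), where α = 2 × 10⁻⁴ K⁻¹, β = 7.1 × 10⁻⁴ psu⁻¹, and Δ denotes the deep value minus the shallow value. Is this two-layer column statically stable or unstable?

ΔT = 17.6 − 22.2 = -4.6 K and ΔS = 20.02 − 21.99 = -1.97 psu (deep − shallow).
−αΔT = 9.20 × 10⁻⁴; βΔS = -1.3987 × 10⁻³; sum Δρ/ρ₀ = -4.787 × 10⁻⁴.
Δρ/ρ₀ < 0, so Δρ < 0: deeper water is lighter → statically unstable; the column would overturn.

unstable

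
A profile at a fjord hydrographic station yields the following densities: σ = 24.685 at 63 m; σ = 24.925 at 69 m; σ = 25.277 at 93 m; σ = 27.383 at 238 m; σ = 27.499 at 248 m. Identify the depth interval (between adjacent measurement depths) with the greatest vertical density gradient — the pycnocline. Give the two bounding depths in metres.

63–69 m

Compute the density gradient over each adjacent pair:
  63–69 m: Δρ/Δz = 0.240/6 = 0.040 kg m⁻⁴
  69–93 m: Δρ/Δz = 0.352/24 = 0.015 kg m⁻⁴
  93–238 m: Δρ/Δz = 2.106/145 = 0.015 kg m⁻⁴
  238–248 m: Δρ/Δz = 0.116/10 = 0.012 kg m⁻⁴
The largest gradient is in the 63–69 m interval — the pycnocline.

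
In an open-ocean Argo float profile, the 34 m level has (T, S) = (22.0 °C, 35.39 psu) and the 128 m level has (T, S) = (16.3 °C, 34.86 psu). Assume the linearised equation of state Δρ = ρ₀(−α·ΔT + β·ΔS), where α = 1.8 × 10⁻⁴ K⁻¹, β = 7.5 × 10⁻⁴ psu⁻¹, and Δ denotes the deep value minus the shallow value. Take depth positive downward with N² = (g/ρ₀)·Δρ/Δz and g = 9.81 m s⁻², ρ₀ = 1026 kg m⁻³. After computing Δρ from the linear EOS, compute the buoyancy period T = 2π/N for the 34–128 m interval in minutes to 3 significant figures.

ΔT = -5.7 K, ΔS = -0.53 psu (deep − shallow).
Δρ/ρ₀ = −αΔT + βΔS = 1.026 × 10⁻³ − 3.975 × 10⁻⁴ = 6.285 × 10⁻⁴, so Δρ ≈ 0.6448 kg m⁻³.
N² = (g/ρ₀)·Δρ/Δz = g·(Δρ/ρ₀)/Δz = 9.81 × 6.285 × 10⁻⁴ / 94 = 6.5591 × 10⁻⁵ s⁻².
N = √(6.5591 × 10⁻⁵) = 8.0988 × 10⁻³ rad s⁻¹ → T = 2π/N = 775.82 s = 12.930 min ≈ 12.9 min.

12.9 min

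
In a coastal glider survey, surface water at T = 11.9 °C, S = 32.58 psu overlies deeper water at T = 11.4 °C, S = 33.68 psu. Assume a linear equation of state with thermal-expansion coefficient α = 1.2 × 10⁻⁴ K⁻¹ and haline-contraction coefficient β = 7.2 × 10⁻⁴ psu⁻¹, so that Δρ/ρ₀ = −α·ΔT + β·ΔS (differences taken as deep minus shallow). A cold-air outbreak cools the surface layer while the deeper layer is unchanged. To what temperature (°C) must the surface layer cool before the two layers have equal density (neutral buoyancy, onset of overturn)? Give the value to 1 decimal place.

4.8 °C

Neutral buoyancy requires Δρ = 0, i.e. −α(T_deep − T_surf′) + β(S_deep − S_surf) = 0.
T_surf′ = T_deep − (β/α)·ΔS = 11.4 − (7.2 × 10⁻⁴/1.2 × 10⁻⁴)·(+1.10) = 4.800 °C.
Cooling required: 11.9 − (4.800) = 7.100 °C.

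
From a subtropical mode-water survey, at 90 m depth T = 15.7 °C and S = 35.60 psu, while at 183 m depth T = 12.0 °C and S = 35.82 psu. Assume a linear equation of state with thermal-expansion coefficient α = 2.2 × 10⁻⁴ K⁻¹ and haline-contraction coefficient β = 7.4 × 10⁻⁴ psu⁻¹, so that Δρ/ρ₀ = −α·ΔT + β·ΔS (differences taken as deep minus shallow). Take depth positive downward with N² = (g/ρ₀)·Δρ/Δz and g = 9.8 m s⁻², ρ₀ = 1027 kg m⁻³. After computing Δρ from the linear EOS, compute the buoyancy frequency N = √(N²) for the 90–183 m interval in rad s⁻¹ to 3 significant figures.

0.0101 rad s⁻¹

ΔT = -3.7 K, ΔS = +0.22 psu (deep − shallow).
Δρ/ρ₀ = −αΔT + βΔS = 8.14 × 10⁻⁴ + 1.628 × 10⁻⁴ = 9.768 × 10⁻⁴, so Δρ ≈ 1.003 kg m⁻³.
N² = (g/ρ₀)·Δρ/Δz = g·(Δρ/ρ₀)/Δz = 9.8 × 9.768 × 10⁻⁴ / 93 = 1.0293 × 10⁻⁴ s⁻².
N = √(1.0293 × 10⁻⁴) = 0.010145 rad s⁻¹ ≈ 0.0101 rad s⁻¹.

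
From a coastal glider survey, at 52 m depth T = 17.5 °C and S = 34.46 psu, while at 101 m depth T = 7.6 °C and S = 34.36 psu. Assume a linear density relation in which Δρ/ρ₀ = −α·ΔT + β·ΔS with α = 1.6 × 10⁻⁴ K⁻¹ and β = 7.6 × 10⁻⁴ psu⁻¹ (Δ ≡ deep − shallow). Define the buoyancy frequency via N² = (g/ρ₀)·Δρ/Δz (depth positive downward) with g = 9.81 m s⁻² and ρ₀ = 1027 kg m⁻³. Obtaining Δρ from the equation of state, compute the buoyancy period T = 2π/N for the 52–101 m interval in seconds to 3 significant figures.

362 s

ΔT = -9.9 K, ΔS = -0.10 psu (deep − shallow).
Δρ/ρ₀ = −αΔT + βΔS = 1.584 × 10⁻³ − 7.60 × 10⁻⁵ = 1.508 × 10⁻³, so Δρ ≈ 1.549 kg m⁻³.
N² = (g/ρ₀)·Δρ/Δz = g·(Δρ/ρ₀)/Δz = 9.81 × 1.508 × 10⁻³ / 49 = 3.0191 × 10⁻⁴ s⁻².
N = √(3.0191 × 10⁻⁴) = 0.017376 rad s⁻¹ → T = 2π/N = 361.60 s ≈ 362 s.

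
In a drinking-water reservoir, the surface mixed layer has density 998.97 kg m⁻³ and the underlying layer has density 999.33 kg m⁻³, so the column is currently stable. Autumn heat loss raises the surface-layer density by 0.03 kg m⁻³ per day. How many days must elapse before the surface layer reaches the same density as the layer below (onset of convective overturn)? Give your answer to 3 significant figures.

12.0 days

Density deficit of the surface layer: 999.33 − 998.97 = 0.36 kg m⁻³.
Required change = 0.36 / 0.03 = 12.0 days.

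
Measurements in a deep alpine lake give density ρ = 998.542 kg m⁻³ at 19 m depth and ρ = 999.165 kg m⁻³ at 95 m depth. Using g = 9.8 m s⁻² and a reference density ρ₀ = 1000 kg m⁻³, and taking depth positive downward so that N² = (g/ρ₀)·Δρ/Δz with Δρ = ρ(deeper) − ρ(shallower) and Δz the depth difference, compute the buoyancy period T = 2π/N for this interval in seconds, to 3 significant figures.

701 s

Δρ = 999.165 − 998.542 = 0.623 kg m⁻³ over Δz = 95 − 19 = 76 m.
N² = (9.8/1000) × (0.623/76) = 8.0334 × 10⁻⁵ s⁻².
N = √(8.0334 × 10⁻⁵) = 8.9629 × 10⁻³ rad s⁻¹, so T = 2π/N = 701.02 s ≈ 701 s.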